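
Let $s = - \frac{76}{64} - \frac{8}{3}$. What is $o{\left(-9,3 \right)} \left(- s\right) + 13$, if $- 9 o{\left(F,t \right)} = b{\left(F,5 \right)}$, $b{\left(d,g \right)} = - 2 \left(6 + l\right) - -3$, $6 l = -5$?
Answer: $\frac{10459}{648} \approx 16.14$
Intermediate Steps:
$l = - \frac{5}{6}$ ($l = \frac{1}{6} \left(-5\right) = - \frac{5}{6} \approx -0.83333$)
$b{\left(d,g \right)} = - \frac{22}{3}$ ($b{\left(d,g \right)} = - 2 \left(6 - \frac{5}{6}\right) - -3 = \left(-2\right) \frac{31}{6} + 3 = - \frac{31}{3} + 3 = - \frac{22}{3}$)
$o{\left(F,t \right)} = \frac{22}{27}$ ($o{\left(F,t \right)} = \left(- \frac{1}{9}\right) \left(- \frac{22}{3}\right) = \frac{22}{27}$)
$s = - \frac{185}{48}$ ($s = \left(-76\right) \frac{1}{64} - \frac{8}{3} = - \frac{19}{16} - \frac{8}{3} = - \frac{185}{48} \approx -3.8542$)
$o{\left(-9,3 \right)} \left(- s\right) + 13 = \frac{22 \left(\left(-1\right) \left(- \frac{185}{48}\right)\right)}{27} + 13 = \frac{22}{27} \cdot \frac{185}{48} + 13 = \frac{2035}{648} + 13 = \frac{10459}{648}$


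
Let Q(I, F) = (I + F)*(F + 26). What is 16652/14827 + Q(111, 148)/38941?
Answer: 188091302/82482601 ≈ 2.2804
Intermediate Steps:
Q(I, F) = (26 + F)*(F + I) (Q(I, F) = (F + I)*(26 + F) = (26 + F)*(F + I))
16652/14827 + Q(111, 148)/38941 = 16652/14827 + (148² + 26*148 + 26*111 + 148*111)/38941 = 16652*(1/14827) + (21904 + 3848 + 2886 + 16428)*(1/38941) = 16652/14827 + 45066*(1/38941) = 16652/14827 + 6438/5563 = 188091302/82482601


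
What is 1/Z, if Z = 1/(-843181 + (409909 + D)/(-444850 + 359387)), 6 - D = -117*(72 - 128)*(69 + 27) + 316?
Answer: -72060558410/85463 ≈ -8.4318e+5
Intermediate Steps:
D = -629302 (D = 6 - (-117*(72 - 128)*(69 + 27) + 316) = 6 - (-(-6552)*96 + 316) = 6 - (-117*(-5376) + 316) = 6 - (628992 + 316) = 6 - 1*629308 = 6 - 629308 = -629302)
Z = -85463/72060558410 (Z = 1/(-843181 + (409909 - 629302)/(-444850 + 359387)) = 1/(-843181 - 219393/(-85463)) = 1/(-843181 - 219393*(-1/85463)) = 1/(-843181 + 219393/85463) = 1/(-72060558410/85463) = -85463/72060558410 ≈ -1.1860e-6)
1/Z = 1/(-85463/72060558410) = -72060558410/85463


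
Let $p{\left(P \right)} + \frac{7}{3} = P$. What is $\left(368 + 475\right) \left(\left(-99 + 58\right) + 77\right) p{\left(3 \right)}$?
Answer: $20232$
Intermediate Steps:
$p{\left(P \right)} = - \frac{7}{3} + P$
$\left(368 + 475\right) \left(\left(-99 + 58\right) + 77\right) p{\left(3 \right)} = \left(368 + 475\right) \left(\left(-99 + 58\right) + 77\right) \left(- \frac{7}{3} + 3\right) = 843 \left(-41 + 77\right) \frac{2}{3} = 843 \cdot 36 \cdot \frac{2}{3} = 30348 \cdot \frac{2}{3} = 20232$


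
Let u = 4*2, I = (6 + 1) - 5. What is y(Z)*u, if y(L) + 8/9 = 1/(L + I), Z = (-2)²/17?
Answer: -604/171 ≈ -3.5322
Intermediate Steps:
Z = 4/17 (Z = 4*(1/17) = 4/17 ≈ 0.23529)
I = 2 (I = 7 - 5 = 2)
u = 8
y(L) = -8/9 + 1/(2 + L) (y(L) = -8/9 + 1/(L + 2) = -8/9 + 1/(2 + L))
y(Z)*u = ((-7 - 8*4/17)/(9*(2 + 4/17)))*8 = ((-7 - 32/17)/(9*(38/17)))*8 = ((⅑)*(17/38)*(-151/17))*8 = -151/342*8 = -604/171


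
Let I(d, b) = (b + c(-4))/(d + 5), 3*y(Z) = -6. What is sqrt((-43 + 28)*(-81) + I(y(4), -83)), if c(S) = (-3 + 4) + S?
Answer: sqrt(10677)/3 ≈ 34.443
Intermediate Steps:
c(S) = 1 + S
y(Z) = -2 (y(Z) = (1/3)*(-6) = -2)
I(d, b) = (-3 + b)/(5 + d) (I(d, b) = (b + (1 - 4))/(d + 5) = (b - 3)/(5 + d) = (-3 + b)/(5 + d))
sqrt((-43 + 28)*(-81) + I(y(4), -83)) = sqrt((-43 + 28)*(-81) + (-3 - 83)/(5 - 2)) = sqrt(-15*(-81) - 86/3) = sqrt(1215 + (1/3)*(-86)) = sqrt(1215 - 86/3) = sqrt(3559/3) = sqrt(10677)/3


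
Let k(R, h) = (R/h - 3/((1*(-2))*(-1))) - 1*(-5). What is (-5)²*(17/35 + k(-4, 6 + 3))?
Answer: 11155/126 ≈ 88.532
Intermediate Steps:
k(R, h) = 7/2 + R/h (k(R, h) = (R/h - 3/((-2*(-1)))) + 5 = (R/h - 3/2) + 5 = (-3/2 + R/h) + 5 = 7/2 + R/h)
(-5)²*(17/35 + k(-4, 6 + 3)) = (-5)²*(17/35 + (7/2 - 4/(6 + 3))) = 25*(17*(1/35) + (7/2 - 4/9)) = 25*(17/35 + (7/2 - 4*⅑)) = 25*(17/35 + (7/2 - 4/9)) = 25*(17/35 + 55/18) = 25*(2231/630) = 11155/126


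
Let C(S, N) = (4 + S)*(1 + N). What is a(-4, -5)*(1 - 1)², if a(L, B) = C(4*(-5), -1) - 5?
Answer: 0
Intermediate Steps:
C(S, N) = (1 + N)*(4 + S)
a(L, B) = -5 (a(L, B) = (4 + 4*(-5) + 4*(-1) - 4*(-5)) - 5 = (4 - 20 - 4 - 1*(-20)) - 5 = (4 - 20 - 4 + 20) - 5 = 0 - 5 = -5)
a(-4, -5)*(1 - 1)² = -5*(1 - 1)² = -5*0² = -5*0 = 0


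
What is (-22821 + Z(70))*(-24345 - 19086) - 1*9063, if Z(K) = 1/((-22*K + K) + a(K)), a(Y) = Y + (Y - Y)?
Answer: 1387581746631/1400 ≈ 9.9113e+8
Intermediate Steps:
a(Y) = Y (a(Y) = Y + 0 = Y)
Z(K) = -1/(20*K) (Z(K) = 1/((-22*K + K) + K) = 1/(-21*K + K) = 1/(-20*K) = -1/(20*K))
(-22821 + Z(70))*(-24345 - 19086) - 1*9063 = (-22821 - 1/20/70)*(-24345 - 19086) - 1*9063 = (-22821 - 1/20*1/70)*(-43431) - 9063 = (-22821 - 1/1400)*(-43431) - 9063 = -31949401/1400*(-43431) - 9063 = 1387594434831/1400 - 9063 = 1387581746631/1400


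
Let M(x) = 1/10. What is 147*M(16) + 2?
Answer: 167/10 ≈ 16.700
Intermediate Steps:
M(x) = 1/10
147*M(16) + 2 = 147*(1/10) + 2 = 147/10 + 2 = 167/10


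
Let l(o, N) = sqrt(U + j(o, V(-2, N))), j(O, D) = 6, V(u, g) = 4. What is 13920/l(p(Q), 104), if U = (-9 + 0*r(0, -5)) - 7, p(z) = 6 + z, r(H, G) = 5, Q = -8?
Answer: -1392*I*sqrt(10) ≈ -4401.9*I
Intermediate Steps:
U = -16 (U = (-9 + 0*5) - 7 = (-9 + 0) - 7 = -9 - 7 = -16)
l(o, N) = I*sqrt(10) (l(o, N) = sqrt(-16 + 6) = sqrt(-10) = I*sqrt(10))
13920/l(p(Q), 104) = 13920/((I*sqrt(10))) = 13920*(-I*sqrt(10)/10) = -1392*I*sqrt(10)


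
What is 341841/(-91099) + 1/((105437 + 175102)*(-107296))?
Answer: -10289657676844603/2742144812045856 ≈ -3.7524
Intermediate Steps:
341841/(-91099) + 1/((105437 + 175102)*(-107296)) = 341841*(-1/91099) - 1/107296/280539 = -341841/91099 + (1/280539)*(-1/107296) = -341841/91099 - 1/30100712544 = -10289657676844603/2742144812045856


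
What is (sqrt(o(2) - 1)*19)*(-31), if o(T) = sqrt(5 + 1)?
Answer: -589*sqrt(-1 + sqrt(6)) ≈ -709.13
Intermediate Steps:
o(T) = sqrt(6)
(sqrt(o(2) - 1)*19)*(-31) = (sqrt(sqrt(6) - 1)*19)*(-31) = (sqrt(-1 + sqrt(6))*19)*(-31) = (19*sqrt(-1 + sqrt(6)))*(-31) = -589*sqrt(-1 + sqrt(6))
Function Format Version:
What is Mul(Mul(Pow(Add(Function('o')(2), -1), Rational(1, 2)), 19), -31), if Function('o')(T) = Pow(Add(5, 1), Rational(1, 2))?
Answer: Mul(-589, Pow(Add(-1, Pow(6, Rational(1, 2))), Rational(1, 2))) ≈ -709.13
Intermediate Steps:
Function('o')(T) = Pow(6, Rational(1, 2))
Mul(Mul(Pow(Add(Function('o')(2), -1), Rational(1, 2)), 19), -31) = Mul(Mul(Pow(Add(Pow(6, Rational(1, 2)), -1), Rational(1, 2)), 19), -31) = Mul(Mul(Pow(Add(-1, Pow(6, Rational(1, 2))), Rational(1, 2)), 19), -31) = Mul(Mul(19, Pow(Add(-1, Pow(6, Rational(1, 2))), Rational(1, 2))), -31) = Mul(-589, Pow(Add(-1, Pow(6, Rational(1, 2))), Rational(1, 2)))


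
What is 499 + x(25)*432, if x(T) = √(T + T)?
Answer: 499 + 2160*√2 ≈ 3553.7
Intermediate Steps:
x(T) = √2*√T (x(T) = √(2*T) = √2*√T)
499 + x(25)*432 = 499 + (√2*√25)*432 = 499 + (√2*5)*432 = 499 + (5*√2)*432 = 499 + 2160*√2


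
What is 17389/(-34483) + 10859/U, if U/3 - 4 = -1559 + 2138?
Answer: 344037536/60310767 ≈ 5.7044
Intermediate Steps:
U = 1749 (U = 12 + 3*(-1559 + 2138) = 12 + 3*579 = 12 + 1737 = 1749)
17389/(-34483) + 10859/U = 17389/(-34483) + 10859/1749 = 17389*(-1/34483) + 10859*(1/1749) = -17389/34483 + 10859/1749 = 344037536/60310767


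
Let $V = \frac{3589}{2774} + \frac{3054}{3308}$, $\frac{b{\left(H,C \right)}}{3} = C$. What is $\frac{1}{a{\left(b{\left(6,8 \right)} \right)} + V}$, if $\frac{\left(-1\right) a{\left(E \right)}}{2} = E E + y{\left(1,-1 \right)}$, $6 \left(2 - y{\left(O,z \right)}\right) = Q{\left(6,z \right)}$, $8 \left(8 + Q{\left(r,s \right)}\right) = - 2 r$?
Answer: $- \frac{6882294}{7962467639} \approx -0.00086434$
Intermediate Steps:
$Q{\left(r,s \right)} = -8 - \frac{r}{4}$ ($Q{\left(r,s \right)} = -8 + \frac{\left(-2\right) r}{8} = -8 - \frac{r}{4}$)
$y{\left(O,z \right)} = \frac{43}{12}$ ($y{\left(O,z \right)} = 2 - \frac{-8 - \frac{3}{2}}{6} = 2 - - \frac{19}{12} = 2 + \frac{19}{12} = \frac{43}{12}$)
$b{\left(H,C \right)} = 3 C$
$a{\left(E \right)} = - \frac{43}{6} - 2 E^{2}$ ($a{\left(E \right)} = - 2 \left(E E + \frac{43}{12}\right) = - 2 \left(E^{2} + \frac{43}{12}\right) = - 2 \left(\frac{43}{12} + E^{2}\right) = - \frac{43}{6} - 2 E^{2}$)
$V = \frac{2543026}{1147049}$ ($V = 3589 \cdot \frac{1}{2774} + 3054 \cdot \frac{1}{3308} = \frac{3589}{2774} + \frac{1527}{1654} = \frac{2543026}{1147049} \approx 2.217$)
$\frac{1}{a{\left(b{\left(6,8 \right)} \right)} + V} = \frac{1}{\left(- \frac{43}{6} - 2 \left(3 \cdot 8\right)^{2}\right) + \frac{2543026}{1147049}} = \frac{1}{\left(- \frac{43}{6} - 2 \cdot 24^{2}\right) + \frac{2543026}{1147049}} = \frac{1}{\left(- \frac{43}{6} - 1152\right) + \frac{2543026}{1147049}} = \frac{1}{- \frac{6955}{6} + \frac{2543026}{1147049}} = \frac{1}{- \frac{7962467639}{6882294}} = - \frac{6882294}{7962467639}$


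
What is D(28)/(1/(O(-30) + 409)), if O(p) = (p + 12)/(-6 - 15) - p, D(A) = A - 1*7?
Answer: 9237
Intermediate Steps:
D(A) = -7 + A (D(A) = A - 7 = -7 + A)
O(p) = -4/7 - 22*p/21 (O(p) = (12 + p)/(-21) - p = (12 + p)*(-1/21) - p = (-4/7 - p/21) - p = -4/7 - 22*p/21)
D(28)/(1/(O(-30) + 409)) = (-7 + 28)/(1/((-4/7 - 22/21*(-30)) + 409)) = 21/(1/((-4/7 + 220/7) + 409)) = 21/(1/(216/7 + 409)) = 21/(1/(3079/7)) = 21/(7/3079) = 21*(3079/7) = 9237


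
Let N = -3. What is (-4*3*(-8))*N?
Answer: -288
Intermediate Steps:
(-4*3*(-8))*N = (-4*3*(-8))*(-3) = -12*(-8)*(-3) = 96*(-3) = -288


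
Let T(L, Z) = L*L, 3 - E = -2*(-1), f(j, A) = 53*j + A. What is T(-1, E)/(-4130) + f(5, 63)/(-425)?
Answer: -271013/351050 ≈ -0.77201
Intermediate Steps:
f(j, A) = A + 53*j
E = 1 (E = 3 - (-2)*(-1) = 3 - 1*2 = 3 - 2 = 1)
T(L, Z) = L**2
T(-1, E)/(-4130) + f(5, 63)/(-425) = (-1)**2/(-4130) + (63 + 53*5)/(-425) = 1*(-1/4130) + (63 + 265)*(-1/425) = -1/4130 + 328*(-1/425) = -1/4130 - 328/425 = -271013/351050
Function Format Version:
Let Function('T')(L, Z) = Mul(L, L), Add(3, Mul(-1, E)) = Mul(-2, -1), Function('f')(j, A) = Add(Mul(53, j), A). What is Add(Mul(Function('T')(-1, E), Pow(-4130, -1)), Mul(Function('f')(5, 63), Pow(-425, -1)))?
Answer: Rational(-271013, 351050) ≈ -0.77201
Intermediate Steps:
Function('f')(j, A) = Add(A, Mul(53, j))
E = 1 (E = Add(3, Mul(-1, Mul(-2, -1))) = Add(3, Mul(-1, 2)) = Add(3, -2) = 1)
Function('T')(L, Z) = Pow(L, 2)
Add(Mul(Function('T')(-1, E), Pow(-4130, -1)), Mul(Function('f')(5, 63), Pow(-425, -1))) = Add(Mul(Pow(-1, 2), Pow(-4130, -1)), Mul(Add(63, Mul(53, 5)), Pow(-425, -1))) = Add(Mul(1, Rational(-1, 4130)), Mul(Add(63, 265), Rational(-1, 425))) = Add(Rational(-1, 4130), Mul(328, Rational(-1, 425))) = Add(Rational(-1, 4130), Rational(-328, 425)) = Rational(-271013, 351050)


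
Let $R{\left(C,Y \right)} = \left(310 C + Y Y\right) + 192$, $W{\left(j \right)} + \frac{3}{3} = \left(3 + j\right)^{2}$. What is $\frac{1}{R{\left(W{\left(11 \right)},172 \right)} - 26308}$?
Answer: $\frac{1}{63918} \approx 1.5645 \cdot 10^{-5}$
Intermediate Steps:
$W{\left(j \right)} = -1 + \left(3 + j\right)^{2}$
$R{\left(C,Y \right)} = 192 + Y^{2} + 310 C$ ($R{\left(C,Y \right)} = \left(310 C + Y^{2}\right) + 192 = \left(Y^{2} + 310 C\right) + 192 = 192 + Y^{2} + 310 C$)
$\frac{1}{R{\left(W{\left(11 \right)},172 \right)} - 26308} = \frac{1}{\left(192 + 172^{2} + 310 \left(-1 + \left(3 + 11\right)^{2}\right)\right) - 26308} = \frac{1}{\left(192 + 29584 + 310 \left(-1 + 14^{2}\right)\right) - 26308} = \frac{1}{\left(192 + 29584 + 310 \left(-1 + 196\right)\right) - 26308} = \frac{1}{\left(192 + 29584 + 310 \cdot 195\right) - 26308} = \frac{1}{\left(192 + 29584 + 60450\right) - 26308} = \frac{1}{90226 - 26308} = \frac{1}{63918}$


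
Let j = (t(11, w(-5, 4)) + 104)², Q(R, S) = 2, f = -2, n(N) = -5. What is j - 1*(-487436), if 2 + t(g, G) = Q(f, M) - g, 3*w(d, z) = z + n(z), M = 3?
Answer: 496085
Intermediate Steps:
w(d, z) = -5/3 + z/3 (w(d, z) = (z - 5)/3 = (-5 + z)/3 = -5/3 + z/3)
t(g, G) = -g (t(g, G) = -2 + (2 - g) = -g)
j = 8649 (j = (-1*11 + 104)² = (-11 + 104)² = 93² = 8649)
j - 1*(-487436) = 8649 - 1*(-487436) = 8649 + 487436 = 496085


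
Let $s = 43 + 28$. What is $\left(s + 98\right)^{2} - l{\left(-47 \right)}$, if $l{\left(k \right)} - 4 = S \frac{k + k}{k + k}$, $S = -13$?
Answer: $28570$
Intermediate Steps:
$s = 71$
$l{\left(k \right)} = -9$ ($l{\left(k \right)} = 4 - 13 \frac{k + k}{k + k} = 4 - 13 \frac{2 k}{2 k} = 4 - 13 \cdot 2 k \frac{1}{2 k} = 4 - 13 = -9$)
$\left(s + 98\right)^{2} - l{\left(-47 \right)} = \left(71 + 98\right)^{2} - -9 = 169^{2} + 9 = 28561 + 9 = 28570$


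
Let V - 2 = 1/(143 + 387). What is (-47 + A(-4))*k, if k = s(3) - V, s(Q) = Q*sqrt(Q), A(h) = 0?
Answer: 49867/530 - 141*sqrt(3) ≈ -150.13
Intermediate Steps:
s(Q) = Q**(3/2)
V = 1061/530 (V = 2 + 1/(143 + 387) = 2 + 1/530 = 1061/530 ≈ 2.0019)
k = -1061/530 + 3*sqrt(3) (k = 3**(3/2) - 1*1061/530 = 3*sqrt(3) - 1061/530 = -1061/530 + 3*sqrt(3) ≈ 3.1943)
(-47 + A(-4))*k = (-47 + 0)*(-1061/530 + 3*sqrt(3)) = -47*(-1061/530 + 3*sqrt(3)) = 49867/530 - 141*sqrt(3)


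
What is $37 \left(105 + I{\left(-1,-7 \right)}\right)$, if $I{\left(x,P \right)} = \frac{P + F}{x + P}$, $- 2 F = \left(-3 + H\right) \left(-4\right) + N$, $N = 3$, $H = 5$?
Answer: $\frac{62493}{16} \approx 3905.8$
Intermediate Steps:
$F = \frac{5}{2}$ ($F = - \frac{\left(-3 + 5\right) \left(-4\right) + 3}{2} = - \frac{2 \left(-4\right) + 3}{2} = - \frac{-8 + 3}{2} = \left(- \frac{1}{2}\right) \left(-5\right) = \frac{5}{2} \approx 2.5$)
$I{\left(x,P \right)} = \frac{\frac{5}{2} + P}{P + x}$ ($I{\left(x,P \right)} = \frac{P + \frac{5}{2}}{x + P} = \frac{\frac{5}{2} + P}{P + x}$)
$37 \left(105 + I{\left(-1,-7 \right)}\right) = 37 \left(105 + \frac{\frac{5}{2} - 7}{-7 - 1}\right) = 37 \left(105 + \frac{1}{-8} \left(- \frac{9}{2}\right)\right) = 37 \left(105 - - \frac{9}{16}\right) = 37 \left(105 + \frac{9}{16}\right) = 37 \cdot \frac{1689}{16} = \frac{62493}{16}$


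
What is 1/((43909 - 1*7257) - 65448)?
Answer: -1/28796 ≈ -3.4727e-5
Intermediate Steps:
1/((43909 - 1*7257) - 65448) = 1/((43909 - 7257) - 65448) = 1/(36652 - 65448) = 1/(-28796) = -1/28796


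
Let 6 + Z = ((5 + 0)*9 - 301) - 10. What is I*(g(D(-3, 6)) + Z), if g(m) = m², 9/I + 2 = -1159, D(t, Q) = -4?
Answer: 256/129 ≈ 1.9845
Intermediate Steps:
I = -1/129 (I = 9/(-2 - 1159) = 9/(-1161) = 9*(-1/1161) = -1/129 ≈ -0.0077519)
Z = -272 (Z = -6 + (((5 + 0)*9 - 301) - 10) = -6 + ((5*9 - 301) - 10) = -6 + ((45 - 301) - 10) = -6 + (-256 - 10) = -6 - 266 = -272)
I*(g(D(-3, 6)) + Z) = -((-4)² - 272)/129 = -(16 - 272)/129 = -1/129*(-256) = 256/129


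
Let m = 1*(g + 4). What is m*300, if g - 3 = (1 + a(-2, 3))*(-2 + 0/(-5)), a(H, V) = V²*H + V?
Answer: 10500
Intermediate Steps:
a(H, V) = V + H*V² (a(H, V) = H*V² + V = V + H*V²)
g = 31 (g = 3 + (1 + 3*(1 - 2*3))*(-2 + 0/(-5)) = 3 + (1 + 3*(1 - 6))*(-2 + 0*(-⅕)) = 3 + (1 + 3*(-5))*(-2 + 0) = 3 + (1 - 15)*(-2) = 3 - 14*(-2) = 3 + 28 = 31)
m = 35 (m = 1*(31 + 4) = 1*35 = 35)
m*300 = 35*300 = 10500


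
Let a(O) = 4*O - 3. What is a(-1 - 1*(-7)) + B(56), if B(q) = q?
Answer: 77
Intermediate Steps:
a(O) = -3 + 4*O
a(-1 - 1*(-7)) + B(56) = (-3 + 4*(-1 - 1*(-7))) + 56 = (-3 + 4*(-1 + 7)) + 56 = (-3 + 4*6) + 56 = (-3 + 24) + 56 = 21 + 56 = 77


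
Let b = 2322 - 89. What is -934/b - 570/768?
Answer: -331687/285824 ≈ -1.1605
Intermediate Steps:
b = 2233
-934/b - 570/768 = -934/2233 - 570/768 = -934*1/2233 - 570*1/768 = -934/2233 - 95/128 = -331687/285824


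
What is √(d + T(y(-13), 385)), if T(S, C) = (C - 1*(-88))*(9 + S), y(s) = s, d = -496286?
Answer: I*√498178 ≈ 705.82*I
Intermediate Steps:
T(S, C) = (9 + S)*(88 + C) (T(S, C) = (C + 88)*(9 + S) = (88 + C)*(9 + S) = (9 + S)*(88 + C))
√(d + T(y(-13), 385)) = √(-496286 + (792 + 9*385 + 88*(-13) + 385*(-13))) = √(-496286 + (792 + 3465 - 1144 - 5005)) = √(-496286 - 1892) = √(-498178) = I*√498178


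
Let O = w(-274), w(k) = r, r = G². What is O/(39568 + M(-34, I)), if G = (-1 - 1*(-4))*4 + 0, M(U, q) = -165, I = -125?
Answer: 144/39403 ≈ 0.0036545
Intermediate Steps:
G = 12 (G = (-1 + 4)*4 + 0 = 3*4 + 0 = 12 + 0 = 12)
r = 144 (r = 12² = 144)
w(k) = 144
O = 144
O/(39568 + M(-34, I)) = 144/(39568 - 165) = 144/39403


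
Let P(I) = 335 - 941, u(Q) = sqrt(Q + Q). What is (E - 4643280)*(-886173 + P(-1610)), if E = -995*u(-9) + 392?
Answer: 4117215577752 + 2647035315*I*sqrt(2) ≈ 4.1172e+12 + 3.7435e+9*I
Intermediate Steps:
u(Q) = sqrt(2)*sqrt(Q) (u(Q) = sqrt(2*Q) = sqrt(2)*sqrt(Q))
P(I) = -606
E = 392 - 2985*I*sqrt(2) (E = -995*sqrt(2)*sqrt(-9) + 392 = -995*sqrt(2)*3*I + 392 = -2985*I*sqrt(2) + 392 = 392 - 2985*I*sqrt(2) ≈ 392.0 - 4221.4*I)
(E - 4643280)*(-886173 + P(-1610)) = ((392 - 2985*I*sqrt(2)) - 4643280)*(-886173 - 606) = (-4642888 - 2985*I*sqrt(2))*(-886779) = 4117215577752 + 2647035315*I*sqrt(2)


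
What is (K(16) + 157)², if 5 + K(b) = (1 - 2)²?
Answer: 23409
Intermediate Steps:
K(b) = -4 (K(b) = -5 + (1 - 2)² = -5 + (-1)² = -5 + 1 = -4)
(K(16) + 157)² = (-4 + 157)² = 153² = 23409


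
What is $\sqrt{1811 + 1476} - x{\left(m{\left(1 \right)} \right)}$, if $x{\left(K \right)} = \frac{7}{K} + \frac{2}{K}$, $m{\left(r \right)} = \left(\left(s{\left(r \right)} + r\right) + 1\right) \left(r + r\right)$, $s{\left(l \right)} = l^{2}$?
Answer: $- \frac{3}{2} + \sqrt{3287} \approx 55.832$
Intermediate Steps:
$m{\left(r \right)} = 2 r \left(1 + r + r^{2}\right)$ ($m{\left(r \right)} = \left(\left(r^{2} + r\right) + 1\right) \left(r + r\right) = \left(\left(r + r^{2}\right) + 1\right) 2 r = \left(1 + r + r^{2}\right) 2 r = 2 r \left(1 + r + r^{2}\right)$)
$x{\left(K \right)} = \frac{9}{K}$
$\sqrt{1811 + 1476} - x{\left(m{\left(1 \right)} \right)} = \sqrt{1811 + 1476} - \frac{9}{2 \cdot 1 \left(1 + 1 + 1^{2}\right)} = \sqrt{3287} - \frac{9}{2 \cdot 1 \left(1 + 1 + 1\right)} = \sqrt{3287} - \frac{9}{2 \cdot 1 \cdot 3} = \sqrt{3287} - \frac{9}{6} = \sqrt{3287} - 9 \cdot \frac{1}{6} = \sqrt{3287} - \frac{3}{2} = - \frac{3}{2} + \sqrt{3287}$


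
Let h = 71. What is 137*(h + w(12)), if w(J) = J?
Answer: 11371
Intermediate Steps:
137*(h + w(12)) = 137*(71 + 12) = 137*83 = 11371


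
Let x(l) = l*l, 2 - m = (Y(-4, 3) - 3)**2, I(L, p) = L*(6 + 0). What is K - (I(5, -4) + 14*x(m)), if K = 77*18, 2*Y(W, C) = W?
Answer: -6050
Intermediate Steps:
Y(W, C) = W/2
I(L, p) = 6*L (I(L, p) = L*6 = 6*L)
m = -23 (m = 2 - ((1/2)*(-4) - 3)**2 = 2 - (-2 - 3)**2 = 2 - 1*(-5)**2 = 2 - 1*25 = 2 - 25 = -23)
K = 1386
x(l) = l**2
K - (I(5, -4) + 14*x(m)) = 1386 - (6*5 + 14*(-23)**2) = 1386 - (30 + 14*529) = 1386 - (30 + 7406) = 1386 - 1*7436 = 1386 - 7436 = -6050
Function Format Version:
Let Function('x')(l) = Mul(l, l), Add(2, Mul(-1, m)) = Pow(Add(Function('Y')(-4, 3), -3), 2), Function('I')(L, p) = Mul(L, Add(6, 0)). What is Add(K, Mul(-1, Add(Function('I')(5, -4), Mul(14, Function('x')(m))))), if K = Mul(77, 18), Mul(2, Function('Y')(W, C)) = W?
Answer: -6050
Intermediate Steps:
Function('Y')(W, C) = Mul(Rational(1, 2), W)
Function('I')(L, p) = Mul(6, L) (Function('I')(L, p) = Mul(L, 6) = Mul(6, L))
m = -23 (m = Add(2, Mul(-1, Pow(Add(Mul(Rational(1, 2), -4), -3), 2))) = Add(2, Mul(-1, Pow(Add(-2, -3), 2))) = Add(2, Mul(-1, Pow(-5, 2))) = Add(2, Mul(-1, 25)) = Add(2, -25) = -23)
K = 1386
Function('x')(l) = Pow(l, 2)
Add(K, Mul(-1, Add(Function('I')(5, -4), Mul(14, Function('x')(m))))) = Add(1386, Mul(-1, Add(Mul(6, 5), Mul(14, Pow(-23, 2))))) = Add(1386, Mul(-1, Add(30, Mul(14, 529)))) = Add(1386, Mul(-1, Add(30, 7406))) = Add(1386, Mul(-1, 7436)) = Add(1386, -7436) = -6050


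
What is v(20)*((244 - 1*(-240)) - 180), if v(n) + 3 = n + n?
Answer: 11248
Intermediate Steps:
v(n) = -3 + 2*n (v(n) = -3 + (n + n) = -3 + 2*n)
v(20)*((244 - 1*(-240)) - 180) = (-3 + 2*20)*((244 - 1*(-240)) - 180) = (-3 + 40)*((244 + 240) - 180) = 37*(484 - 180) = 37*304 = 11248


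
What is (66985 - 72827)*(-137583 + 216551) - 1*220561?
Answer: -461551617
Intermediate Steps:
(66985 - 72827)*(-137583 + 216551) - 1*220561 = -5842*78968 - 220561 = -461331056 - 220561 = -461551617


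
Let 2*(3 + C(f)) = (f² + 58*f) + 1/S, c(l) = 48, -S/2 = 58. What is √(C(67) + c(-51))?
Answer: √56952462/116 ≈ 65.058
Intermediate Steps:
S = -116 (S = -2*58 = -116)
C(f) = -697/232 + f²/2 + 29*f (C(f) = -3 + ((f² + 58*f) + 1/(-116))/2 = -3 + ((f² + 58*f) - 1/116)/2 = -3 + (-1/116 + f² + 58*f)/2 = -3 + (-1/232 + f²/2 + 29*f) = -697/232 + f²/2 + 29*f)
√(C(67) + c(-51)) = √((-697/232 + (½)*67² + 29*67) + 48) = √((-697/232 + (½)*4489 + 1943) + 48) = √((-697/232 + 4489/2 + 1943) + 48) = √(970803/232 + 48) = √(981939/232) = √56952462/116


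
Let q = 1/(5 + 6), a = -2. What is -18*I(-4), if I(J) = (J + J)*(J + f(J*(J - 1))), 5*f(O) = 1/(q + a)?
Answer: -20688/35 ≈ -591.09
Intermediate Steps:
q = 1/11 ≈ 0.090909
f(O) = -11/105 (f(O) = 1/(5*(1/11 - 2)) = 1/(5*(-21/11)) = (⅕)*(-11/21) = -11/105)
I(J) = 2*J*(-11/105 + J) (I(J) = (J + J)*(J - 11/105) = (2*J)*(-11/105 + J) = 2*J*(-11/105 + J))
-18*I(-4) = -12*(-4)*(-11 + 105*(-4))/35 = -12*(-4)*(-11 - 420)/35 = -12*(-4)*(-431)/35 = -18*3448/105 = -20688/35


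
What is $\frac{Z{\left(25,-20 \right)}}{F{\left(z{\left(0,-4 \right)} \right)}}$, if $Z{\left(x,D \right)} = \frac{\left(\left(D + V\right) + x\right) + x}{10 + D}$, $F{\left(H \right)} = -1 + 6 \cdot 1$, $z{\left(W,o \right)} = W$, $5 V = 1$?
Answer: $- \frac{151}{250} \approx -0.604$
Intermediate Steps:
$V = \frac{1}{5}$ ($V = \frac{1}{5} \cdot 1 = \frac{1}{5} \approx 0.2$)
$F{\left(H \right)} = 5$ ($F{\left(H \right)} = -1 + 6 = 5$)
$Z{\left(x,D \right)} = \frac{\frac{1}{5} + D + 2 x}{10 + D}$ ($Z{\left(x,D \right)} = \frac{\left(\left(D + \frac{1}{5}\right) + x\right) + x}{10 + D} = \frac{\left(\left(\frac{1}{5} + D\right) + x\right) + x}{10 + D} = \frac{\left(\frac{1}{5} + D + x\right) + x}{10 + D} = \frac{\frac{1}{5} + D + 2 x}{10 + D}$)
$\frac{Z{\left(25,-20 \right)}}{F{\left(z{\left(0,-4 \right)} \right)}} = \frac{\frac{1}{10 - 20} \left(\frac{1}{5} - 20 + 2 \cdot 25\right)}{5} = \frac{\frac{1}{5} - 20 + 50}{-10} \cdot \frac{1}{5} = \left(- \frac{1}{10}\right) \frac{151}{5} \cdot \frac{1}{5} = \left(- \frac{151}{50}\right) \frac{1}{5} = - \frac{151}{250}$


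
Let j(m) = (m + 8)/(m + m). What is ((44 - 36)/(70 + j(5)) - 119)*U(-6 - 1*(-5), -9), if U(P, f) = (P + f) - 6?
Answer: 1356272/713 ≈ 1902.2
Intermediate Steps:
U(P, f) = -6 + P + f
j(m) = (8 + m)/(2*m) (j(m) = (8 + m)/((2*m)) = (8 + m)*(1/(2*m)) = (8 + m)/(2*m))
((44 - 36)/(70 + j(5)) - 119)*U(-6 - 1*(-5), -9) = ((44 - 36)/(70 + (½)*(8 + 5)/5) - 119)*(-6 + (-6 - 1*(-5)) - 9) = (8/(70 + (½)*(⅕)*13) - 119)*(-6 + (-6 + 5) - 9) = (8/(70 + 13/10) - 119)*(-6 - 1 - 9) = (8/(713/10) - 119)*(-16) = (8*(10/713) - 119)*(-16) = (80/713 - 119)*(-16) = -84767/713*(-16) = 1356272/713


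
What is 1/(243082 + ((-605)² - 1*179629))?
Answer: 1/429478 ≈ 2.3284e-6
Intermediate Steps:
1/(243082 + ((-605)² - 1*179629)) = 1/(243082 + (366025 - 179629)) = 1/(243082 + 186396) = 1/429478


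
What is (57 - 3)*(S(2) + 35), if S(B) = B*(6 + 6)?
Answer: 3186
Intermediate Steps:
S(B) = 12*B (S(B) = B*12 = 12*B)
(57 - 3)*(S(2) + 35) = (57 - 3)*(12*2 + 35) = 54*(24 + 35) = 54*59 = 3186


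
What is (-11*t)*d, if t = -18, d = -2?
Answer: -396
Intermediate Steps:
(-11*t)*d = -11*(-18)*(-2) = 198*(-2) = -396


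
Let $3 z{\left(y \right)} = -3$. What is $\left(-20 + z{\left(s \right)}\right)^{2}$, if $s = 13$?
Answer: $441$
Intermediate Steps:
$z{\left(y \right)} = -1$ ($z{\left(y \right)} = \frac{1}{3} \left(-3\right) = -1$)
$\left(-20 + z{\left(s \right)}\right)^{2} = \left(-20 - 1\right)^{2} = \left(-21\right)^{2} = 441$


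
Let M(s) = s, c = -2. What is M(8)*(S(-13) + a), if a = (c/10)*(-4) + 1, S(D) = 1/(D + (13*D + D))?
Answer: 560/39 ≈ 14.359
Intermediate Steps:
S(D) = 1/(15*D) (S(D) = 1/(D + 14*D) = 1/(15*D))
a = 9/5 (a = -2/10*(-4) + 1 = -2*⅒*(-4) + 1 = -⅕*(-4) + 1 = ⅘ + 1 = 9/5 ≈ 1.8000)
M(8)*(S(-13) + a) = 8*((1/15)/(-13) + 9/5) = 8*((1/15)*(-1/13) + 9/5) = 8*(-1/195 + 9/5) = 8*(70/39) = 560/39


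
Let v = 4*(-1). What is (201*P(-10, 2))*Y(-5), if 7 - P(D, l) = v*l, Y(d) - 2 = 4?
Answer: 18090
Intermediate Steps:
Y(d) = 6 (Y(d) = 2 + 4 = 6)
v = -4
P(D, l) = 7 + 4*l (P(D, l) = 7 - (-4)*l = 7 + 4*l)
(201*P(-10, 2))*Y(-5) = (201*(7 + 4*2))*6 = (201*(7 + 8))*6 = (201*15)*6 = 3015*6 = 18090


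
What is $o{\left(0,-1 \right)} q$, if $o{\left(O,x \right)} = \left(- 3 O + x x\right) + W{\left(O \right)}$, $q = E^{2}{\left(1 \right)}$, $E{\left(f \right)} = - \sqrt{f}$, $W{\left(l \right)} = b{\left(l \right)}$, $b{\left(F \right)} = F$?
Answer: $1$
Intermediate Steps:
$W{\left(l \right)} = l$
$q = 1$ ($q = \left(- \sqrt{1}\right)^{2} = \left(\left(-1\right) 1\right)^{2} = \left(-1\right)^{2} = 1$)
$o{\left(O,x \right)} = x^{2} - 2 O$ ($o{\left(O,x \right)} = \left(- 3 O + x x\right) + O = \left(- 3 O + x^{2}\right) + O = \left(x^{2} - 3 O\right) + O = x^{2} - 2 O$)
$o{\left(0,-1 \right)} q = \left(\left(-1\right)^{2} - 0\right) 1 = \left(1 + 0\right) 1 = 1 \cdot 1 = 1$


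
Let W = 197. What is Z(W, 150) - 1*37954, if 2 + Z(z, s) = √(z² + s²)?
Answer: -37956 + √61309 ≈ -37708.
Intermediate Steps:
Z(z, s) = -2 + √(s² + z²) (Z(z, s) = -2 + √(z² + s²) = -2 + √(s² + z²))
Z(W, 150) - 1*37954 = (-2 + √(150² + 197²)) - 1*37954 = (-2 + √(22500 + 38809)) - 37954 = (-2 + √61309) - 37954 = -37956 + √61309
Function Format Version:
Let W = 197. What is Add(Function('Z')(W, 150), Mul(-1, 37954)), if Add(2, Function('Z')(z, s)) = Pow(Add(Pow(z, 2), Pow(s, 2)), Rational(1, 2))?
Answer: Add(-37956, Pow(61309, Rational(1, 2))) ≈ -37708.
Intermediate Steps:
Function('Z')(z, s) = Add(-2, Pow(Add(Pow(s, 2), Pow(z, 2)), Rational(1, 2))) (Function('Z')(z, s) = Add(-2, Pow(Add(Pow(z, 2), Pow(s, 2)), Rational(1, 2))) = Add(-2, Pow(Add(Pow(s, 2), Pow(z, 2)), Rational(1, 2))))
Add(Function('Z')(W, 150), Mul(-1, 37954)) = Add(Add(-2, Pow(Add(Pow(150, 2), Pow(197, 2)), Rational(1, 2))), Mul(-1, 37954)) = Add(Add(-2, Pow(Add(22500, 38809), Rational(1, 2))), -37954) = Add(Add(-2, Pow(61309, Rational(1, 2))), -37954) = Add(-37956, Pow(61309, Rational(1, 2)))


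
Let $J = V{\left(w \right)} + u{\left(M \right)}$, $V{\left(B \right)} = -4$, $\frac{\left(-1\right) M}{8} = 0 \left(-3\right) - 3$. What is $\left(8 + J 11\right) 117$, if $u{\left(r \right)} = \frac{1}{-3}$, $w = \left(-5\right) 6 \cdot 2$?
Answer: $-4641$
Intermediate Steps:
$M = 24$ ($M = - 8 \left(0 \left(-3\right) - 3\right) = - 8 \left(0 - 3\right) = \left(-8\right) \left(-3\right) = 24$)
$w = -60$ ($w = \left(-30\right) 2 = -60$)
$u{\left(r \right)} = - \frac{1}{3}$
$J = - \frac{13}{3}$ ($J = -4 - \frac{1}{3} = - \frac{13}{3} \approx -4.3333$)
$\left(8 + J 11\right) 117 = \left(8 - \frac{143}{3}\right) 117 = \left(- \frac{119}{3}\right) 117 = -4641$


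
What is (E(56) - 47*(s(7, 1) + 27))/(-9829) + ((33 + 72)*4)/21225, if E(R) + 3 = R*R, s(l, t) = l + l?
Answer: -1431278/13908035 ≈ -0.10291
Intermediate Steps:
s(l, t) = 2*l
E(R) = -3 + R**2 (E(R) = -3 + R*R = -3 + R**2)
(E(56) - 47*(s(7, 1) + 27))/(-9829) + ((33 + 72)*4)/21225 = ((-3 + 56**2) - 47*(2*7 + 27))/(-9829) + ((33 + 72)*4)/21225 = ((-3 + 3136) - 47*(14 + 27))*(-1/9829) + (105*4)*(1/21225) = (3133 - 47*41)*(-1/9829) + 420*(1/21225) = (3133 - 1927)*(-1/9829) + 28/1415 = 1206*(-1/9829) + 28/1415 = -1206/9829 + 28/1415 = -1431278/13908035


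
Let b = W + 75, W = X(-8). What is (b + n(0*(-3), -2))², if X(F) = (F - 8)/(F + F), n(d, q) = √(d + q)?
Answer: (76 + I*√2)² ≈ 5774.0 + 214.96*I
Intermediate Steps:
X(F) = (-8 + F)/(2*F) (X(F) = (-8 + F)/((2*F)) = (-8 + F)*(1/(2*F)) = (-8 + F)/(2*F))
W = 1 (W = (½)*(-8 - 8)/(-8) = (½)*(-⅛)*(-16) = 1)
b = 76 (b = 1 + 75 = 76)
(b + n(0*(-3), -2))² = (76 + √(0*(-3) - 2))² = (76 + √(0 - 2))² = (76 + √(-2))² = (76 + I*√2)²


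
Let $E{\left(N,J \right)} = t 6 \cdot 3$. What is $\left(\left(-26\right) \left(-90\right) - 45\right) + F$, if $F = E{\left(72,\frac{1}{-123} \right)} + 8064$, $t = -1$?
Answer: $10341$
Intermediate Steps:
$E{\left(N,J \right)} = -18$ ($E{\left(N,J \right)} = \left(-1\right) 6 \cdot 3 = \left(-6\right) 3 = -18$)
$F = 8046$ ($F = -18 + 8064 = 8046$)
$\left(\left(-26\right) \left(-90\right) - 45\right) + F = \left(\left(-26\right) \left(-90\right) - 45\right) + 8046 = \left(2340 - 45\right) + 8046 = 2295 + 8046 = 10341$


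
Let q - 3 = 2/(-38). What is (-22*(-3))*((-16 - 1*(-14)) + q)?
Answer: 1188/19 ≈ 62.526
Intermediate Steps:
q = 56/19 (q = 3 + 2/(-38) = 3 + 2*(-1/38) = 3 - 1/19 = 56/19 ≈ 2.9474)
(-22*(-3))*((-16 - 1*(-14)) + q) = (-22*(-3))*((-16 - 1*(-14)) + 56/19) = 66*((-16 + 14) + 56/19) = 66*(-2 + 56/19) = 66*(18/19) = 1188/19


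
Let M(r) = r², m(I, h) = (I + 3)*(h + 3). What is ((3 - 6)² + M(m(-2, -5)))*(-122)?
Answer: -1586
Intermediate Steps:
m(I, h) = (3 + I)*(3 + h)
((3 - 6)² + M(m(-2, -5)))*(-122) = ((3 - 6)² + (9 + 3*(-2) + 3*(-5) - 2*(-5))²)*(-122) = ((-3)² + (9 - 6 - 15 + 10)²)*(-122) = (9 + (-2)²)*(-122) = (9 + 4)*(-122) = 13*(-122) = -1586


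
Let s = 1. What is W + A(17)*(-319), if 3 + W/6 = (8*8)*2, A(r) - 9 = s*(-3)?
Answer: -1164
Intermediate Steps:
A(r) = 6 (A(r) = 9 + 1*(-3) = 9 - 3 = 6)
W = 750 (W = -18 + 6*((8*8)*2) = -18 + 6*(64*2) = -18 + 6*128 = -18 + 768 = 750)
W + A(17)*(-319) = 750 + 6*(-319) = 750 - 1914 = -1164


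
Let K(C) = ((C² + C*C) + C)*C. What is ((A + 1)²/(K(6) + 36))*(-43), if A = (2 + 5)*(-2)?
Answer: -7267/504 ≈ -14.419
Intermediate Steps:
A = -14 (A = 7*(-2) = -14)
K(C) = C*(C + 2*C²) (K(C) = ((C² + C²) + C)*C = (2*C² + C)*C = (C + 2*C²)*C = C*(C + 2*C²))
((A + 1)²/(K(6) + 36))*(-43) = ((-14 + 1)²/(6²*(1 + 2*6) + 36))*(-43) = ((-13)²/(36*(1 + 12) + 36))*(-43) = (169/(36*13 + 36))*(-43) = (169/(468 + 36))*(-43) = (169/504)*(-43) = -7267/504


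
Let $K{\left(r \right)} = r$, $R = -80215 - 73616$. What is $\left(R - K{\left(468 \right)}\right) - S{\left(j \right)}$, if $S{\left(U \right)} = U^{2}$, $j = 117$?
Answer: $-167988$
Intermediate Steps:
$R = -153831$
$\left(R - K{\left(468 \right)}\right) - S{\left(j \right)} = \left(-153831 - 468\right) - 117^{2} = \left(-153831 - 468\right) - 13689 = -154299 - 13689 = -167988$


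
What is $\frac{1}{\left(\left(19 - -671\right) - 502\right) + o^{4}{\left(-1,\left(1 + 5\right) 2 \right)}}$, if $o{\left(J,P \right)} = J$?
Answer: $\frac{1}{189} \approx 0.005291$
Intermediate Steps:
$\frac{1}{\left(\left(19 - -671\right) - 502\right) + o^{4}{\left(-1,\left(1 + 5\right) 2 \right)}} = \frac{1}{\left(\left(19 - -671\right) - 502\right) + \left(-1\right)^{4}} = \frac{1}{\left(\left(19 + 671\right) - 502\right) + 1} = \frac{1}{\left(690 - 502\right) + 1} = \frac{1}{188 + 1} = \frac{1}{189}$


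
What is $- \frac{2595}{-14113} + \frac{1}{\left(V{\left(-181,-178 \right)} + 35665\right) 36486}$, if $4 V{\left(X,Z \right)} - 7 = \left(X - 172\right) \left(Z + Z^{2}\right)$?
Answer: $\frac{519749962998109}{2826678700651509} \approx 0.18387$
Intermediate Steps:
$V{\left(X,Z \right)} = \frac{7}{4} + \frac{\left(-172 + X\right) \left(Z + Z^{2}\right)}{4}$ ($V{\left(X,Z \right)} = \frac{7}{4} + \frac{\left(X - 172\right) \left(Z + Z^{2}\right)}{4} = \frac{7}{4} + \frac{\left(-172 + X\right) \left(Z + Z^{2}\right)}{4}$)
$- \frac{2595}{-14113} + \frac{1}{\left(V{\left(-181,-178 \right)} + 35665\right) 36486} = - \frac{2595}{-14113} + \frac{1}{\left(\left(\frac{7}{4} - -7654 - 43 \left(-178\right)^{2} + \frac{1}{4} \left(-181\right) \left(-178\right) + \frac{1}{4} \left(-181\right) \left(-178\right)^{2}\right) + 35665\right) 36486} = \left(-2595\right) \left(- \frac{1}{14113}\right) + \frac{1}{\left(\frac{7}{4} + 7654 - 1362412 + \frac{16109}{2} + \frac{1}{4} \left(-181\right) 31684\right) + 35665} \cdot \frac{1}{36486} = \frac{2595}{14113} + \frac{1}{\left(\frac{7}{4} + 7654 - 1362412 + \frac{16109}{2} - 1433701\right) + 35665} \cdot \frac{1}{36486} = \frac{2595}{14113} + \frac{1}{- \frac{11121611}{4} + 35665} \cdot \frac{1}{36486} = \frac{2595}{14113} + \frac{1}{- \frac{10978951}{4}} \cdot \frac{1}{36486} = \frac{2595}{14113} - \frac{2}{200289003093} = \frac{519749962998109}{2826678700651509}$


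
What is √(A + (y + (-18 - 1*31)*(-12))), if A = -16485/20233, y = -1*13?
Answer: √235056675170/20233 ≈ 23.962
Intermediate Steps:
y = -13
A = -16485/20233 (A = -16485*1/20233 = -16485/20233 ≈ -0.81476)
√(A + (y + (-18 - 1*31)*(-12))) = √(-16485/20233 + (-13 + (-18 - 1*31)*(-12))) = √(-16485/20233 + (-13 + (-18 - 31)*(-12))) = √(-16485/20233 + (-13 - 49*(-12))) = √(-16485/20233 + (-13 + 588)) = √(-16485/20233 + 575) = √(11617490/20233) = √235056675170/20233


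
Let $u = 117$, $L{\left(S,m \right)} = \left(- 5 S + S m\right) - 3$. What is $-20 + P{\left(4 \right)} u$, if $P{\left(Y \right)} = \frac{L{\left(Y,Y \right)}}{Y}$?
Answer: $- \frac{899}{4} \approx -224.75$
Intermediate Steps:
$L{\left(S,m \right)} = -3 - 5 S + S m$
$P{\left(Y \right)} = \frac{-3 + Y^{2} - 5 Y}{Y}$ ($P{\left(Y \right)} = \frac{-3 - 5 Y + Y Y}{Y} = \frac{-3 - 5 Y + Y^{2}}{Y} = \frac{-3 + Y^{2} - 5 Y}{Y}$)
$-20 + P{\left(4 \right)} u = -20 + \left(-5 + 4 - \frac{3}{4}\right) 117 = -20 - \frac{819}{4} = - \frac{899}{4}$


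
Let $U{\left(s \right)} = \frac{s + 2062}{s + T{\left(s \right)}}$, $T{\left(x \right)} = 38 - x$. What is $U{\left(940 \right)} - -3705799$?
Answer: $3705878$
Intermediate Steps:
$U{\left(s \right)} = \frac{1031}{19} + \frac{s}{38}$ ($U{\left(s \right)} = \frac{s + 2062}{s - \left(-38 + s\right)} = \frac{2062 + s}{38} = \left(2062 + s\right) \frac{1}{38} = \frac{1031}{19} + \frac{s}{38}$)
$U{\left(940 \right)} - -3705799 = \left(\frac{1031}{19} + \frac{1}{38} \cdot 940\right) - -3705799 = \left(\frac{1031}{19} + \frac{470}{19}\right) + 3705799 = 79 + 3705799 = 3705878$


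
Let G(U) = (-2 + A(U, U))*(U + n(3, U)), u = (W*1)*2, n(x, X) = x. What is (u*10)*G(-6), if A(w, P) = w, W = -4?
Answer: -1920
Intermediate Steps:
u = -8 (u = -4*1*2 = -4*2 = -8)
G(U) = (-2 + U)*(3 + U) (G(U) = (-2 + U)*(U + 3) = (-2 + U)*(3 + U))
(u*10)*G(-6) = (-8*10)*(-6 - 6 + (-6)**2) = -80*(-6 - 6 + 36) = -80*24 = -1920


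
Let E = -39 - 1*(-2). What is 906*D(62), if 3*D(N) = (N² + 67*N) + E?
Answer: 2404222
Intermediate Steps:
E = -37 (E = -39 + 2 = -37)
D(N) = -37/3 + N²/3 + 67*N/3 (D(N) = ((N² + 67*N) - 37)/3 = (-37 + N² + 67*N)/3 = -37/3 + N²/3 + 67*N/3)
906*D(62) = 906*(-37/3 + (⅓)*62² + (67/3)*62) = 906*(-37/3 + (⅓)*3844 + 4154/3) = 906*(-37/3 + 3844/3 + 4154/3) = 906*(7961/3) = 2404222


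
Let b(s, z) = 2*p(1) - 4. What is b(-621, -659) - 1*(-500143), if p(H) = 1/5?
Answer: 2500697/5 ≈ 5.0014e+5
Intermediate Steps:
p(H) = ⅕
b(s, z) = -18/5 (b(s, z) = 2*(⅕) - 4 = ⅖ - 4 = -18/5)
b(-621, -659) - 1*(-500143) = -18/5 - 1*(-500143) = -18/5 + 500143 = 2500697/5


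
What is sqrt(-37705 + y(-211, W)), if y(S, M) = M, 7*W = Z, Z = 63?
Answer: 8*I*sqrt(589) ≈ 194.15*I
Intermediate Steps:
W = 9 (W = (1/7)*63 = 9)
sqrt(-37705 + y(-211, W)) = sqrt(-37705 + 9) = sqrt(-37696) = 8*I*sqrt(589)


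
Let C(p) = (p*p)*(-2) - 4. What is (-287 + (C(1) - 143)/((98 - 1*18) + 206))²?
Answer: 6761937361/81796 ≈ 82668.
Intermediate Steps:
C(p) = -4 - 2*p² (C(p) = p²*(-2) - 4 = -2*p² - 4 = -4 - 2*p²)
(-287 + (C(1) - 143)/((98 - 1*18) + 206))² = (-287 + ((-4 - 2*1²) - 143)/((98 - 1*18) + 206))² = (-287 + ((-4 - 2*1) - 143)/((98 - 18) + 206))² = (-287 + ((-4 - 2) - 143)/(80 + 206))² = (-287 + (-6 - 143)/286)² = (-287 - 149*1/286)² = (-287 - 149/286)² = (-82231/286)² = 6761937361/81796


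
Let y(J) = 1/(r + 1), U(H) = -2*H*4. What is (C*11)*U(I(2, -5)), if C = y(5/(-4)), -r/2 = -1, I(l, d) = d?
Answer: 440/3 ≈ 146.67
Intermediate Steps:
r = 2 (r = -2*(-1) = 2)
U(H) = -8*H
y(J) = ⅓ (y(J) = 1/(2 + 1) = 1/3 = ⅓)
C = ⅓ ≈ 0.33333
(C*11)*U(I(2, -5)) = ((⅓)*11)*(-8*(-5)) = (11/3)*40 = 440/3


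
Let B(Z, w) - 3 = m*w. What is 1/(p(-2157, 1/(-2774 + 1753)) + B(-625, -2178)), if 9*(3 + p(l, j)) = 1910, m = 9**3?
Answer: -9/14287948 ≈ -6.2990e-7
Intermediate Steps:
m = 729
p(l, j) = 1883/9 (p(l, j) = -3 + (1/9)*1910 = -3 + 1910/9 = 1883/9)
B(Z, w) = 3 + 729*w
1/(p(-2157, 1/(-2774 + 1753)) + B(-625, -2178)) = 1/(1883/9 + (3 + 729*(-2178))) = 1/(1883/9 + (3 - 1587762)) = 1/(1883/9 - 1587759) = 1/(-14287948/9) = -9/14287948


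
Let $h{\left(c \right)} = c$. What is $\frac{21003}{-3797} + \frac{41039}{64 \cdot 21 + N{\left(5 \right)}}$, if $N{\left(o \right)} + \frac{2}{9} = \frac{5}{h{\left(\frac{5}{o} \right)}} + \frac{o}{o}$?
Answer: $\frac{1147281303}{46125956} \approx 24.873$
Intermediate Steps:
$N{\left(o \right)} = \frac{7}{9} + o$ ($N{\left(o \right)} = - \frac{2}{9} + \left(\frac{5}{5 \frac{1}{o}} + \frac{o}{o}\right) = - \frac{2}{9} + \left(5 \frac{o}{5} + 1\right) = - \frac{2}{9} + \left(o + 1\right) = - \frac{2}{9} + \left(1 + o\right) = \frac{7}{9} + o$)
$\frac{21003}{-3797} + \frac{41039}{64 \cdot 21 + N{\left(5 \right)}} = \frac{21003}{-3797} + \frac{41039}{64 \cdot 21 + \left(\frac{7}{9} + 5\right)} = 21003 \left(- \frac{1}{3797}\right) + \frac{41039}{1344 + \frac{52}{9}} = - \frac{21003}{3797} + \frac{41039}{\frac{12148}{9}} = - \frac{21003}{3797} + 41039 \cdot \frac{9}{12148} = - \frac{21003}{3797} + \frac{369351}{12148} = \frac{1147281303}{46125956}$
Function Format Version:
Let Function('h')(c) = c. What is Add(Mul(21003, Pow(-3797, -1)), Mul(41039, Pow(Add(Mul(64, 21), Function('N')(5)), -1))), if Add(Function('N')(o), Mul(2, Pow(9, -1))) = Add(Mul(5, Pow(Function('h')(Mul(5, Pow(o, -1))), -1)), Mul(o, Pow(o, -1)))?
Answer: Rational(1147281303, 46125956) ≈ 24.873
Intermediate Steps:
Function('N')(o) = Add(Rational(7, 9), o) (Function('N')(o) = Add(Rational(-2, 9), Add(Mul(5, Pow(Mul(5, Pow(o, -1)), -1)), Mul(o, Pow(o, -1)))) = Add(Rational(-2, 9), Add(Mul(5, Mul(Rational(1, 5), o)), 1)) = Add(Rational(-2, 9), Add(o, 1)) = Add(Rational(-2, 9), Add(1, o)) = Add(Rational(7, 9), o))
Add(Mul(21003, Pow(-3797, -1)), Mul(41039, Pow(Add(Mul(64, 21), Function('N')(5)), -1))) = Add(Mul(21003, Pow(-3797, -1)), Mul(41039, Pow(Add(Mul(64, 21), Add(Rational(7, 9), 5)), -1))) = Add(Mul(21003, Rational(-1, 3797)), Mul(41039, Pow(Add(1344, Rational(52, 9)), -1))) = Add(Rational(-21003, 3797), Mul(41039, Pow(Rational(12148, 9), -1))) = Add(Rational(-21003, 3797), Mul(41039, Rational(9, 12148))) = Add(Rational(-21003, 3797), Rational(369351, 12148)) = Rational(1147281303, 46125956)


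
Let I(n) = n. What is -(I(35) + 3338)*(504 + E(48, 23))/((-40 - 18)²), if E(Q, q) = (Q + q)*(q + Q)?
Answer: -18703285/3364 ≈ -5559.8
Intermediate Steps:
E(Q, q) = (Q + q)² (E(Q, q) = (Q + q)*(Q + q) = (Q + q)²)
-(I(35) + 3338)*(504 + E(48, 23))/((-40 - 18)²) = -(35 + 3338)*(504 + (48 + 23)²)/((-40 - 18)²) = -3373*(504 + 71²)/((-58)²) = -3373*(504 + 5041)/3364 = -3373*5545/3364 = -18703285/3364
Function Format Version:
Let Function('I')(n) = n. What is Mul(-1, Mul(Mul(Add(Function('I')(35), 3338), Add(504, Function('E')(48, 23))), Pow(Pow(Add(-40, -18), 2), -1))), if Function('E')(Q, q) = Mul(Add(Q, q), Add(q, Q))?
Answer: Rational(-18703285, 3364) ≈ -5559.8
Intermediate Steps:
Function('E')(Q, q) = Pow(Add(Q, q), 2) (Function('E')(Q, q) = Mul(Add(Q, q), Add(Q, q)) = Pow(Add(Q, q), 2))
Mul(-1, Mul(Mul(Add(Function('I')(35), 3338), Add(504, Function('E')(48, 23))), Pow(Pow(Add(-40, -18), 2), -1))) = Mul(-1, Mul(Mul(Add(35, 3338), Add(504, Pow(Add(48, 23), 2))), Pow(Pow(Add(-40, -18), 2), -1))) = Mul(-1, Mul(Mul(3373, Add(504, Pow(71, 2))), Pow(Pow(-58, 2), -1))) = Mul(-1, Mul(Mul(3373, Add(504, 5041)), Pow(3364, -1))) = Mul(-1, Mul(Mul(3373, 5545), Rational(1, 3364))) = Mul(-1, Mul(18703285, Rational(1, 3364))) = Mul(-1, Rational(18703285, 3364)) = Rational(-18703285, 3364)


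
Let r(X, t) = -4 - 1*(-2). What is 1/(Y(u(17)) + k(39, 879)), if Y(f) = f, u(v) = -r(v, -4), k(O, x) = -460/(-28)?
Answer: 7/129 ≈ 0.054264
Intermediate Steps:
r(X, t) = -2 (r(X, t) = -4 + 2 = -2)
k(O, x) = 115/7 (k(O, x) = -460*(-1/28) = 115/7)
u(v) = 2 (u(v) = -1*(-2) = 2)
1/(Y(u(17)) + k(39, 879)) = 1/(2 + 115/7) = 1/(129/7) = 7/129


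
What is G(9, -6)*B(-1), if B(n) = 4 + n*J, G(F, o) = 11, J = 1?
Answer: 33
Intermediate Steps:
B(n) = 4 + n (B(n) = 4 + n*1 = 4 + n)
G(9, -6)*B(-1) = 11*(4 - 1) = 11*3 = 33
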